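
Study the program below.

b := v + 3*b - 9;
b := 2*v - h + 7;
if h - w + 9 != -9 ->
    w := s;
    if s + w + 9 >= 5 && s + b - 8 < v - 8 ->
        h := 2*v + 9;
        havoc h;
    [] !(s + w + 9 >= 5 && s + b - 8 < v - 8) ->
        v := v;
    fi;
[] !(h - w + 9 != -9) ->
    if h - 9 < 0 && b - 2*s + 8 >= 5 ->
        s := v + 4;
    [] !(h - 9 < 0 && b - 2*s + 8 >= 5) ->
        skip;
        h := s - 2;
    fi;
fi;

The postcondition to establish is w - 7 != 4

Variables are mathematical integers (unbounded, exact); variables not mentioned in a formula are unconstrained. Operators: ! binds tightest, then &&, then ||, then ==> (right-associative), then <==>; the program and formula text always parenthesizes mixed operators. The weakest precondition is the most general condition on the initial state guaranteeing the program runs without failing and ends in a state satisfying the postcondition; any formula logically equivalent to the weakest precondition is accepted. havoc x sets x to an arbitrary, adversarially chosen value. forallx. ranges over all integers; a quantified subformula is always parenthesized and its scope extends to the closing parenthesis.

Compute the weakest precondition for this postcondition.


Working backward. After the program, the postcondition w - 7 != 4 must hold; in canonical form it is w != 11.
Then branch requires ((2*s >= -4 && b + s < v) ==> s != 11) && ((!(2*s >= -4 && b + s < v)) ==> s != 11); else branch requires ((h < 9 && b >= 2*s - 3) ==> w != 11) && ((!(h < 9 && b >= 2*s - 3)) ==> w != 11).
Before the if: (h != w - 18 ==> (((2*s >= -4 && b + s < v) ==> s != 11) && ((!(2*s >= -4 && b + s < v)) ==> s != 11))) && ((!(h != w - 18)) ==> (((h < 9 && b >= 2*s - 3) ==> w != 11) && ((!(h < 9 && b >= 2*s - 3)) ==> w != 11)))
Before b := 2*v - h + 7: (h != w - 18 ==> (((2*s >= -4 && s + v < h - 7) ==> s != 11) && ((!(2*s >= -4 && s + v < h - 7)) ==> s != 11))) && ((!(h != w - 18)) ==> (((h < 9 && 2*v >= h + 2*s - 10) ==> w != 11) && ((!(h < 9 && 2*v >= h + 2*s - 10)) ==> w != 11)))
Before b := v + 3*b - 9: (h != w - 18 ==> (((2*s >= -4 && s + v < h - 7) ==> s != 11) && ((!(2*s >= -4 && s + v < h - 7)) ==> s != 11))) && ((!(h != w - 18)) ==> (((h < 9 && 2*v >= h + 2*s - 10) ==> w != 11) && ((!(h < 9 && 2*v >= h + 2*s - 10)) ==> w != 11)))
Answer: WP = (h != w - 18 ==> (((2*s >= -4 && s + v < h - 7) ==> s != 11) && ((!(2*s >= -4 && s + v < h - 7)) ==> s != 11))) && ((!(h != w - 18)) ==> (((h < 9 && 2*v >= h + 2*s - 10) ==> w != 11) && ((!(h < 9 && 2*v >= h + 2*s - 10)) ==> w != 11)))


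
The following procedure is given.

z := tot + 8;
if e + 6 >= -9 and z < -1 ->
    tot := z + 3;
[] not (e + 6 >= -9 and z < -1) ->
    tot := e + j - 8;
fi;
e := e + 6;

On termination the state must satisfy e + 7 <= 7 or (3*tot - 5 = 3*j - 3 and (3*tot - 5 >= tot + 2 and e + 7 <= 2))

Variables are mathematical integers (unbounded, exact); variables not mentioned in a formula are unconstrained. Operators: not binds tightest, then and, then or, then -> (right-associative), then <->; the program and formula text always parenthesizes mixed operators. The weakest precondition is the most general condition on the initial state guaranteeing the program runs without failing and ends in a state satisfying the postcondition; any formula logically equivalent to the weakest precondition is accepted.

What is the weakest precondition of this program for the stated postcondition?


Working backward. After the program, the postcondition e + 7 <= 7 or (3*tot - 5 = 3*j - 3 and (3*tot - 5 >= tot + 2 and e + 7 <= 2)) must hold; in canonical form it is e <= 0 or (3*tot = 3*j + 2 and 2*tot >= 7 and e <= -5).
Before e := e + 6: e <= -6 or (3*tot = 3*j + 2 and 2*tot >= 7 and e <= -11)
Then branch requires e <= -6 or (3*z = 3*j - 7 and 2*z >= 1 and e <= -11); else branch requires e <= -6 or (3*e = 26 and 2*e + 2*j >= 23 and e <= -11).
Before the if: ((e >= -15 and z < -1) -> (e <= -6 or (3*z = 3*j - 7 and 2*z >= 1 and e <= -11))) and ((not (e >= -15 and z < -1)) -> (e <= -6 or (3*e = 26 and 2*e + 2*j >= 23 and e <= -11)))
Before z := tot + 8: ((e >= -15 and tot < -9) -> (e <= -6 or (3*tot = 3*j - 31 and 2*tot >= -15 and e <= -11))) and ((not (e >= -15 and tot < -9)) -> (e <= -6 or (3*e = 26 and 2*e + 2*j >= 23 and e <= -11)))
Answer: WP = ((e >= -15 and tot < -9) -> (e <= -6 or (3*tot = 3*j - 31 and 2*tot >= -15 and e <= -11))) and ((not (e >= -15 and tot < -9)) -> (e <= -6 or (3*e = 26 and 2*e + 2*j >= 23 and e <= -11)))


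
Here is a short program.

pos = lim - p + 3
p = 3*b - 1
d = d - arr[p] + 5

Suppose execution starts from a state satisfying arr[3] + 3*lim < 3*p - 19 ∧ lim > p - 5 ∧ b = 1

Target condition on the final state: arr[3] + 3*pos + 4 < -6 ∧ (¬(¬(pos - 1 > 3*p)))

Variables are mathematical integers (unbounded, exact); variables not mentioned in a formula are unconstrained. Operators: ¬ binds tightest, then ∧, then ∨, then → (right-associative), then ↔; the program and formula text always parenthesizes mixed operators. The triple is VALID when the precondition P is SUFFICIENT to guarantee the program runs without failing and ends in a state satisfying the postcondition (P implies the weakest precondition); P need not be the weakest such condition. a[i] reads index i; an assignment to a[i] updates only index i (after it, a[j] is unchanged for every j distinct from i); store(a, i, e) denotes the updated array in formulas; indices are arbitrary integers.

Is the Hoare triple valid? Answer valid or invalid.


Working backward. After the program, the postcondition arr[3] + 3*pos + 4 < -6 ∧ (¬(¬(pos - 1 > 3*p))) must hold; in canonical form it is arr[3] + 3*pos < -10 ∧ pos > 3*p + 1.
Before d := d - arr[p] + 5: arr[3] + 3*pos < -10 ∧ pos > 3*p + 1
Before p := 3*b - 1: arr[3] + 3*pos < -10 ∧ pos > 9*b - 2
Before pos := lim - p + 3: arr[3] + 3*lim < 3*p - 19 ∧ lim > 9*b + p - 5
The weakest precondition is arr[3] + 3*lim < 3*p - 19 ∧ lim > 9*b + p - 5.
Check whether arr[3] + 3*lim < 3*p - 19 ∧ lim > p - 5 ∧ b = 1 implies it.
Countermodel: at the initial state arr = {[3] = -20, elsewhere -20}, b = 1, lim = 0, p = 0, the precondition holds but the weakest precondition fails.
Answer: invalid


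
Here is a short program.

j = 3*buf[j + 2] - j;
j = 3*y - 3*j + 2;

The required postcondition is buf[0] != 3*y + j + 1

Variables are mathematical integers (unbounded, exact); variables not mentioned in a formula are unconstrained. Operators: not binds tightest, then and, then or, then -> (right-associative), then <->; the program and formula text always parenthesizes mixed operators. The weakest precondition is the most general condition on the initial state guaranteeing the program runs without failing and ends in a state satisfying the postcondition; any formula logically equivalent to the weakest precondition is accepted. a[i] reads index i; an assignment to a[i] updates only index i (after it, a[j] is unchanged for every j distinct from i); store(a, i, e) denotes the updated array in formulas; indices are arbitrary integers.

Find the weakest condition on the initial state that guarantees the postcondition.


Working backward. After the program, the postcondition buf[0] != 3*y + j + 1 must hold; in canonical form it is buf[0] != j + 3*y + 1.
Before j := 3*y - 3*j + 2: buf[0] + 3*j != 6*y + 3
Before j := 3*buf[j + 2] - j: 9*buf[j + 2] + buf[0] != 3*j + 6*y + 3
Answer: WP = 9*buf[j + 2] + buf[0] != 3*j + 6*y + 3


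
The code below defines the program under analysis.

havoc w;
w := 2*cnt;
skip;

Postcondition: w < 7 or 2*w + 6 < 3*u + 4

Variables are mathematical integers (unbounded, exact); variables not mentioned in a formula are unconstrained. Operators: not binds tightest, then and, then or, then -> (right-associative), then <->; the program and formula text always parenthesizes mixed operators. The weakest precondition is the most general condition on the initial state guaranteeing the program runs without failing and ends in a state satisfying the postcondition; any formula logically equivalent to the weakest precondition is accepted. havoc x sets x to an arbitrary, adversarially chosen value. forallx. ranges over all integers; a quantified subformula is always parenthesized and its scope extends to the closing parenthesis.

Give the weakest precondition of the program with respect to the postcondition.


Working backward. After the program, the postcondition w < 7 or 2*w + 6 < 3*u + 4 must hold; in canonical form it is w < 7 or 2*w < 3*u - 2.
Before skip: w < 7 or 2*w < 3*u - 2
Before w := 2*cnt: 2*cnt < 7 or 4*cnt < 3*u - 2
Before havoc w: 2*cnt < 7 or 4*cnt < 3*u - 2
Answer: WP = 2*cnt < 7 or 4*cnt < 3*u - 2


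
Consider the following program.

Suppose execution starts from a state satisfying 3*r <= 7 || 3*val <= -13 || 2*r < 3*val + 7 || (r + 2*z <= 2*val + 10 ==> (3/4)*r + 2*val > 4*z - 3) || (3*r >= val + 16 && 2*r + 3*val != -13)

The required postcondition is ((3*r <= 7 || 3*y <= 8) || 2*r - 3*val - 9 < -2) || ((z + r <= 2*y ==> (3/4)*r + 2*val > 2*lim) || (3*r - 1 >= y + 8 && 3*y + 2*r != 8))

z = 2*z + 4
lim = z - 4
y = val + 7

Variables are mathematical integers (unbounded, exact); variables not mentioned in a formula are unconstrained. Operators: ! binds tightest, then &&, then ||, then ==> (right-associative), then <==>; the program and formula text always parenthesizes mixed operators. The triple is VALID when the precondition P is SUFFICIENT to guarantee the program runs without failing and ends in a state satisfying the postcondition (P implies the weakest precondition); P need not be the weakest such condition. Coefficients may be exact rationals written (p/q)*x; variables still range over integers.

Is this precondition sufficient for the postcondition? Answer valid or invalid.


Working backward. After the program, the postcondition ((3*r <= 7 || 3*y <= 8) || 2*r - 3*val - 9 < -2) || ((z + r <= 2*y ==> (3/4)*r + 2*val > 2*lim) || (3*r - 1 >= y + 8 && 3*y + 2*r != 8)) must hold; in canonical form it is 3*r <= 7 || 3*y <= 8 || 2*r < 3*val + 7 || (r + z <= 2*y ==> (3/4)*r + 2*val > 2*lim) || (3*r >= y + 9 && 2*r + 3*y != 8).
Before y := val + 7: 3*r <= 7 || 3*val <= -13 || 2*r < 3*val + 7 || (r + z <= 2*val + 14 ==> (3/4)*r + 2*val > 2*lim) || (3*r >= val + 16 && 2*r + 3*val != -13)
Before lim := z - 4: 3*r <= 7 || 3*val <= -13 || 2*r < 3*val + 7 || (r + z <= 2*val + 14 ==> (3/4)*r + 2*val > 2*z - 8) || (3*r >= val + 16 && 2*r + 3*val != -13)
Before z := 2*z + 4: 3*r <= 7 || 3*val <= -13 || 2*r < 3*val + 7 || (r + 2*z <= 2*val + 10 ==> (3/4)*r + 2*val > 4*z) || (3*r >= val + 16 && 2*r + 3*val != -13)
The weakest precondition is 3*r <= 7 || 3*val <= -13 || 2*r < 3*val + 7 || (r + 2*z <= 2*val + 10 ==> (3/4)*r + 2*val > 4*z) || (3*r >= val + 16 && 2*r + 3*val != -13).
Check whether 3*r <= 7 || 3*val <= -13 || 2*r < 3*val + 7 || (r + 2*z <= 2*val + 10 ==> (3/4)*r + 2*val > 4*z - 3) || (3*r >= val + 16 && 2*r + 3*val != -13) implies it.
Countermodel: at the initial state r = 3, val = -4, z = -1, the precondition holds but the weakest precondition fails.
Answer: invalid


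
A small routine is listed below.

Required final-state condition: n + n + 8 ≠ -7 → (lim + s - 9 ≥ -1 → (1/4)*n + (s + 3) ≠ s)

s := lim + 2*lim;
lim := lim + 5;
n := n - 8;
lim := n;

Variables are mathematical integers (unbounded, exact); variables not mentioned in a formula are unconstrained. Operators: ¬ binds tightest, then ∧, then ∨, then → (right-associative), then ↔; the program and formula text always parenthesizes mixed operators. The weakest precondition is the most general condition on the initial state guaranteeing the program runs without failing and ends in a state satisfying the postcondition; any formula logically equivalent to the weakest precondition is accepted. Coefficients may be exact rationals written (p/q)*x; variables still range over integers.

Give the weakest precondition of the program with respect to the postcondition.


Working backward. After the program, the postcondition n + n + 8 ≠ -7 → (lim + s - 9 ≥ -1 → (1/4)*n + (s + 3) ≠ s) must hold; in canonical form it is 2*n ≠ -15 → (lim + s ≥ 8 → (1/4)*n ≠ -3).
Before lim := n: 2*n ≠ -15 → (n + s ≥ 8 → (1/4)*n ≠ -3)
Before n := n - 8: 2*n ≠ 1 → (n + s ≥ 16 → (1/4)*n ≠ -1)
Before lim := lim + 5: 2*n ≠ 1 → (n + s ≥ 16 → (1/4)*n ≠ -1)
Before s := lim + 2*lim: 2*n ≠ 1 → (3*lim + n ≥ 16 → (1/4)*n ≠ -1)
Answer: WP = 2*n ≠ 1 → (3*lim + n ≥ 16 → (1/4)*n ≠ -1)


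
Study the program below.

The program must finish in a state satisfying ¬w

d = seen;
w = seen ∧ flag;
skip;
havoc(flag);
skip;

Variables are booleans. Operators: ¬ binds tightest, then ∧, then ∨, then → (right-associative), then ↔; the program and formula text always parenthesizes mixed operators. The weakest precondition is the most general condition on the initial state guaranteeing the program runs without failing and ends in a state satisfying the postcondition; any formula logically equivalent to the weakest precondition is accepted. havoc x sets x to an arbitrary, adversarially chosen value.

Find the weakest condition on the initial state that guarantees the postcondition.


Working backward. After the program, ¬w must hold.
Before skip: ¬w
Before havoc flag: ¬w
Before skip: ¬w
Before w := seen ∧ flag: ¬(seen ∧ flag)
Before d := seen: ¬(seen ∧ flag)
Answer: WP = ¬(seen ∧ flag)


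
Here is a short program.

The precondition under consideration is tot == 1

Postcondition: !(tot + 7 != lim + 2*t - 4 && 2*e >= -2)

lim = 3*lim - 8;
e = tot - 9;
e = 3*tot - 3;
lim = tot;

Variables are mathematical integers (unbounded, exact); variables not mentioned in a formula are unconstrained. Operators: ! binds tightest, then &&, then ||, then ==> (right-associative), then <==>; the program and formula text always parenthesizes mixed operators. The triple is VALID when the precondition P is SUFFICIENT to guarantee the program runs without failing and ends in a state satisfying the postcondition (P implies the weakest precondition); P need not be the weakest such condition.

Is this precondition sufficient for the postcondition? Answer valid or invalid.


Working backward. After the program, the postcondition !(tot + 7 != lim + 2*t - 4 && 2*e >= -2) must hold; in canonical form it is !(tot != lim + 2*t - 11 && 2*e >= -2).
Before lim := tot: !(2*t != 11 && 2*e >= -2)
Before e := 3*tot - 3: !(2*t != 11 && 6*tot >= 4)
Before e := tot - 9: !(2*t != 11 && 6*tot >= 4)
Before lim := 3*lim - 8: !(2*t != 11 && 6*tot >= 4)
The weakest precondition is !(2*t != 11 && 6*tot >= 4).
Check whether tot == 1 implies it.
Countermodel: at the initial state t = 0, tot = 1, the precondition holds but the weakest precondition fails.
Answer: invalid


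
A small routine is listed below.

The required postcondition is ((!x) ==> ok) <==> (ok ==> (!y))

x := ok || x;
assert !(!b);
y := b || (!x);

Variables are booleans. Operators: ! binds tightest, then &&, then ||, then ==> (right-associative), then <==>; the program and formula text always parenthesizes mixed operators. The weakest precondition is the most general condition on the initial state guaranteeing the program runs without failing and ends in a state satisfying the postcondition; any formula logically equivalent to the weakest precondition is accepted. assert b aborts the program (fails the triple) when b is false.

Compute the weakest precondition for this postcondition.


Working backward. After the program, ((!x) ==> ok) <==> (ok ==> (!y)) must hold.
Before y := b || (!x): ((!x) ==> ok) <==> (ok ==> (!(b || (!x))))
Before assert !(!b): b && (((!x) ==> ok) <==> (ok ==> (!(b || (!x)))))
Before x := ok || x: b && (((!(ok || x)) ==> ok) <==> (ok ==> (!(b || (!(ok || x))))))
Answer: WP = b && (((!(ok || x)) ==> ok) <==> (ok ==> (!(b || (!(ok || x))))))


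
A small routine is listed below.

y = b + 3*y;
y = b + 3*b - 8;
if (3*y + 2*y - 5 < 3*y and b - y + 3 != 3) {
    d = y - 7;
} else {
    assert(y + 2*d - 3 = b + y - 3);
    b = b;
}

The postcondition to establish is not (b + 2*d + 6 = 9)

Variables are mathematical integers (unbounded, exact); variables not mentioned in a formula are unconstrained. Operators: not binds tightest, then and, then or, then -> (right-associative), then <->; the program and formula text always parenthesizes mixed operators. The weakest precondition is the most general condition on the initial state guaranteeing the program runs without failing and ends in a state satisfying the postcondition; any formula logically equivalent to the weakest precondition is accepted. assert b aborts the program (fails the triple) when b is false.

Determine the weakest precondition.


Working backward. After the program, the postcondition not (b + 2*d + 6 = 9) must hold; in canonical form it is not (b + 2*d = 3).
Then branch requires not (b + 2*y = 17); else branch requires 2*d = b and (not (b + 2*d = 3)).
Before the if: ((2*y < 5 and b != y) -> (not (b + 2*y = 17))) and ((not (2*y < 5 and b != y)) -> (2*d = b and (not (b + 2*d = 3))))
Before y := b + 3*b - 8: ((8*b < 21 and 3*b != 8) -> (not (9*b = 33))) and ((not (8*b < 21 and 3*b != 8)) -> (2*d = b and (not (b + 2*d = 3))))
Before y := b + 3*y: ((8*b < 21 and 3*b != 8) -> (not (9*b = 33))) and ((not (8*b < 21 and 3*b != 8)) -> (2*d = b and (not (b + 2*d = 3))))
Answer: WP = ((8*b < 21 and 3*b != 8) -> (not (9*b = 33))) and ((not (8*b < 21 and 3*b != 8)) -> (2*d = b and (not (b + 2*d = 3))))


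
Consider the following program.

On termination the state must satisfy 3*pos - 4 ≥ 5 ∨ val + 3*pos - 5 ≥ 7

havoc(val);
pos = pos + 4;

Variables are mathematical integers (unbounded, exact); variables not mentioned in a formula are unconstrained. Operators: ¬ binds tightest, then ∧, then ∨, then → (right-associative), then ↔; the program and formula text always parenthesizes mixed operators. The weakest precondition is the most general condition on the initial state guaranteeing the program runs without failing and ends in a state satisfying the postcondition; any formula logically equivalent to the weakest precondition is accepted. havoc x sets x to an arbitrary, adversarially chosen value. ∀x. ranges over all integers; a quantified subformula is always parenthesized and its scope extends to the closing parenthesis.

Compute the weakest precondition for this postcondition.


Working backward. After the program, the postcondition 3*pos - 4 ≥ 5 ∨ val + 3*pos - 5 ≥ 7 must hold; in canonical form it is 3*pos ≥ 9 ∨ 3*pos + val ≥ 12.
Before pos := pos + 4: 3*pos ≥ -3 ∨ 3*pos + val ≥ 0
Before havoc val: ∀val_1. (3*pos ≥ -3 ∨ 3*pos + val_1 ≥ 0)
Answer: WP = ∀val_1. (3*pos ≥ -3 ∨ 3*pos + val_1 ≥ 0)


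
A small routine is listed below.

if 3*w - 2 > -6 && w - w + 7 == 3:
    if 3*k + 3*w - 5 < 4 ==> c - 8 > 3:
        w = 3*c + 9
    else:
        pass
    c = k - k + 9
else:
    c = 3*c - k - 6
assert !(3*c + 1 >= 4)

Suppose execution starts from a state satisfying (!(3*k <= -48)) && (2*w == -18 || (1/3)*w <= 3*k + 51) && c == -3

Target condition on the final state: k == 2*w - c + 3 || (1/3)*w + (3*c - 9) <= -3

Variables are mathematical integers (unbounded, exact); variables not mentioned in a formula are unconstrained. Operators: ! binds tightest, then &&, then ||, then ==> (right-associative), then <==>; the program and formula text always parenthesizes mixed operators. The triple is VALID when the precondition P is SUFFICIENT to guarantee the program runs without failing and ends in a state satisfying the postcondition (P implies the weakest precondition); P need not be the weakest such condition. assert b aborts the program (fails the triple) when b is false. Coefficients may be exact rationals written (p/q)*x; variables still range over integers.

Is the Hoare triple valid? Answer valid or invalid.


Working backward. After the program, the postcondition k == 2*w - c + 3 || (1/3)*w + (3*c - 9) <= -3 must hold; in canonical form it is c + k == 2*w + 3 || 3*c + (1/3)*w <= 6.
Before assert !(3*c + 1 >= 4): (!(3*c >= 3)) && (c + k == 2*w + 3 || 3*c + (1/3)*w <= 6)
Then branch requires false; else branch requires (!(9*c >= 3*k + 21)) && (3*c == 2*w + 9 || 9*c + (1/3)*w <= 3*k + 24).
Before the if: (!(9*c >= 3*k + 21)) && (3*c == 2*w + 9 || 9*c + (1/3)*w <= 3*k + 24)
The weakest precondition is (!(9*c >= 3*k + 21)) && (3*c == 2*w + 9 || 9*c + (1/3)*w <= 3*k + 24).
Check whether (!(3*k <= -48)) && (2*w == -18 || (1/3)*w <= 3*k + 51) && c == -3 implies it.
Every state satisfying the precondition satisfies the weakest precondition: the implication holds.
Answer: valid


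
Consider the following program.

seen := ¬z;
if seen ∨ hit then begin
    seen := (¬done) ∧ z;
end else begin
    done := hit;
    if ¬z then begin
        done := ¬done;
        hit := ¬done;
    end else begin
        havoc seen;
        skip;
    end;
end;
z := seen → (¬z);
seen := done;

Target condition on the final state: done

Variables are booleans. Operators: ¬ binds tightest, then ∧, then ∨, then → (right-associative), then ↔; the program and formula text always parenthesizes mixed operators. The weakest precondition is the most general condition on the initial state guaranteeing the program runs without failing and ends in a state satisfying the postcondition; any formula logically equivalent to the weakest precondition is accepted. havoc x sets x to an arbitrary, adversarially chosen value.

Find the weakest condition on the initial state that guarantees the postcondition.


Working backward. After the program, done must hold.
Before seen := done: done
Before z := seen → (¬z): done
Then branch requires done; else branch requires ((¬z) → (¬hit)) ∧ (z → hit).
Before the if: ((seen ∨ hit) → done) ∧ ((¬(seen ∨ hit)) → (((¬z) → (¬hit)) ∧ (z → hit)))
Before seen := ¬z: (((¬z) ∨ hit) → done) ∧ ((¬((¬z) ∨ hit)) → (((¬z) → (¬hit)) ∧ (z → hit)))
Answer: WP = (((¬z) ∨ hit) → done) ∧ ((¬((¬z) ∨ hit)) → (((¬z) → (¬hit)) ∧ (z → hit)))


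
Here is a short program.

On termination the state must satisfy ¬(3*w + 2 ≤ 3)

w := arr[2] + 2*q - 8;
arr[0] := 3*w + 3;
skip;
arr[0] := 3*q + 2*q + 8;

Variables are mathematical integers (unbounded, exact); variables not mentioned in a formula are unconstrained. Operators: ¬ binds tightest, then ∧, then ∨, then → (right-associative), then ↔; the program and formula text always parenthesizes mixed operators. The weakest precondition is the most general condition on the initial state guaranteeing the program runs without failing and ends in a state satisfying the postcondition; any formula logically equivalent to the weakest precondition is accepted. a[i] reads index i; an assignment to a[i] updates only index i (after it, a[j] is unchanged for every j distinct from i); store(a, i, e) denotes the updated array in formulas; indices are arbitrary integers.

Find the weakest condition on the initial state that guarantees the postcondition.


Working backward. After the program, the postcondition ¬(3*w + 2 ≤ 3) must hold; in canonical form it is ¬(3*w ≤ 1).
Before arr[0] := 3*q + 2*q + 8: ¬(3*w ≤ 1)
Before skip: ¬(3*w ≤ 1)
Before arr[0] := 3*w + 3: ¬(3*w ≤ 1)
Before w := arr[2] + 2*q - 8: ¬(3*arr[2] + 6*q ≤ 25)
Answer: WP = ¬(3*arr[2] + 6*q ≤ 25)


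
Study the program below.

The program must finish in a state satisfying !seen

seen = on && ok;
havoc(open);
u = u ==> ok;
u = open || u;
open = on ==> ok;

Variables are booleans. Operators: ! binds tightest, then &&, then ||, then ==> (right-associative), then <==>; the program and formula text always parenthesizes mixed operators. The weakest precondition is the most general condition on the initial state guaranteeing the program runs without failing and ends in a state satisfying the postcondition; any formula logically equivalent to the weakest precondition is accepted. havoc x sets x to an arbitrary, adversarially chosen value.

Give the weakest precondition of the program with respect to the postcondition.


Working backward. After the program, !seen must hold.
Before open := on ==> ok: !seen
Before u := open || u: !seen
Before u := u ==> ok: !seen
Before havoc open: !seen
Before seen := on && ok: !(on && ok)
Answer: WP = !(on && ok)


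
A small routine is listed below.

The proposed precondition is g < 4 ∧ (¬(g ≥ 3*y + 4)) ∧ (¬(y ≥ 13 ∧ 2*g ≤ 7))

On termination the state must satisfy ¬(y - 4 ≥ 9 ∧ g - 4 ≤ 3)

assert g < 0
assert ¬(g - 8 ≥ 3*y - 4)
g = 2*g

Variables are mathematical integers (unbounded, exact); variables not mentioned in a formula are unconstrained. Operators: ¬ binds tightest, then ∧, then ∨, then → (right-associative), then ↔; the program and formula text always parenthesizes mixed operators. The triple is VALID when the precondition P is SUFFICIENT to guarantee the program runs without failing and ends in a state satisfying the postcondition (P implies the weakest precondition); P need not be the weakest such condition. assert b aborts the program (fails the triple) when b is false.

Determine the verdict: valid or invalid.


Working backward. After the program, the postcondition ¬(y - 4 ≥ 9 ∧ g - 4 ≤ 3) must hold; in canonical form it is ¬(y ≥ 13 ∧ g ≤ 7).
Before g := 2*g: ¬(y ≥ 13 ∧ 2*g ≤ 7)
Before assert ¬(g - 8 ≥ 3*y - 4): (¬(g ≥ 3*y + 4)) ∧ (¬(y ≥ 13 ∧ 2*g ≤ 7))
Before assert g < 0: g < 0 ∧ (¬(g ≥ 3*y + 4)) ∧ (¬(y ≥ 13 ∧ 2*g ≤ 7))
The weakest precondition is g < 0 ∧ (¬(g ≥ 3*y + 4)) ∧ (¬(y ≥ 13 ∧ 2*g ≤ 7)).
Check whether g < 4 ∧ (¬(g ≥ 3*y + 4)) ∧ (¬(y ≥ 13 ∧ 2*g ≤ 7)) implies it.
Countermodel: at the initial state g = 0, y = 0, the precondition holds but the weakest precondition fails.
Answer: invalid


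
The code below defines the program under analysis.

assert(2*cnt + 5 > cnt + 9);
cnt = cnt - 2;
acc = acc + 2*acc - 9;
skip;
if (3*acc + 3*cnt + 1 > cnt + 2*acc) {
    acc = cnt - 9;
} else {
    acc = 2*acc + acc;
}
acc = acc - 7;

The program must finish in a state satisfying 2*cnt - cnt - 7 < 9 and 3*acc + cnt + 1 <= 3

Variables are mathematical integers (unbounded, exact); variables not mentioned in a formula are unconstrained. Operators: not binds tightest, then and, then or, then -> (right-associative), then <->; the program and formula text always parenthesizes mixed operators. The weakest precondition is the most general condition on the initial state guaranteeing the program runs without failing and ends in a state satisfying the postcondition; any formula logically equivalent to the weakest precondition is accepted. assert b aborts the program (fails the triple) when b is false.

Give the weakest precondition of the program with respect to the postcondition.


Working backward. After the program, the postcondition 2*cnt - cnt - 7 < 9 and 3*acc + cnt + 1 <= 3 must hold; in canonical form it is cnt < 16 and 3*acc + cnt <= 2.
Before acc := acc - 7: cnt < 16 and 3*acc + cnt <= 23
Then branch requires cnt < 16 and 4*cnt <= 50; else branch requires cnt < 16 and 9*acc + cnt <= 23.
Before the if: (acc + 2*cnt > -1 -> (cnt < 16 and 4*cnt <= 50)) and ((not (acc + 2*cnt > -1)) -> (cnt < 16 and 9*acc + cnt <= 23))
Before skip: (acc + 2*cnt > -1 -> (cnt < 16 and 4*cnt <= 50)) and ((not (acc + 2*cnt > -1)) -> (cnt < 16 and 9*acc + cnt <= 23))
Before acc := acc + 2*acc - 9: (3*acc + 2*cnt > 8 -> (cnt < 16 and 4*cnt <= 50)) and ((not (3*acc + 2*cnt > 8)) -> (cnt < 16 and 27*acc + cnt <= 104))
Before cnt := cnt - 2: (3*acc + 2*cnt > 12 -> (cnt < 18 and 4*cnt <= 58)) and ((not (3*acc + 2*cnt > 12)) -> (cnt < 18 and 27*acc + cnt <= 106))
Before assert 2*cnt + 5 > cnt + 9: cnt > 4 and (3*acc + 2*cnt > 12 -> (cnt < 18 and 4*cnt <= 58)) and ((not (3*acc + 2*cnt > 12)) -> (cnt < 18 and 27*acc + cnt <= 106))
Answer: WP = cnt > 4 and (3*acc + 2*cnt > 12 -> (cnt < 18 and 4*cnt <= 58)) and ((not (3*acc + 2*cnt > 12)) -> (cnt < 18 and 27*acc + cnt <= 106))


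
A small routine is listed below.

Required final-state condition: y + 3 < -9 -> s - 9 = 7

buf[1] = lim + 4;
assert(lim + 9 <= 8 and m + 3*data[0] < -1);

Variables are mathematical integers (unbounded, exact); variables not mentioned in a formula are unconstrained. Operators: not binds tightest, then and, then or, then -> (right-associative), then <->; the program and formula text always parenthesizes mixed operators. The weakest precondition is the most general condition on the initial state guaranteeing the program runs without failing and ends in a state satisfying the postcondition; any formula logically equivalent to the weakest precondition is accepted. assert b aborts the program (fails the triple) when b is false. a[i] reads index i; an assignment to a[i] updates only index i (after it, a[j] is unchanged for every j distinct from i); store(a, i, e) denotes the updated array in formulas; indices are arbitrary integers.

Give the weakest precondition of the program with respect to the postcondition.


Working backward. After the program, the postcondition y + 3 < -9 -> s - 9 = 7 must hold; in canonical form it is y < -12 -> s = 16.
Before assert lim + 9 <= 8 and m + 3*data[0] < -1: lim <= -1 and 3*data[0] + m < -1 and (y < -12 -> s = 16)
Before buf[1] := lim + 4: lim <= -1 and 3*data[0] + m < -1 and (y < -12 -> s = 16)
Answer: WP = lim <= -1 and 3*data[0] + m < -1 and (y < -12 -> s = 16)


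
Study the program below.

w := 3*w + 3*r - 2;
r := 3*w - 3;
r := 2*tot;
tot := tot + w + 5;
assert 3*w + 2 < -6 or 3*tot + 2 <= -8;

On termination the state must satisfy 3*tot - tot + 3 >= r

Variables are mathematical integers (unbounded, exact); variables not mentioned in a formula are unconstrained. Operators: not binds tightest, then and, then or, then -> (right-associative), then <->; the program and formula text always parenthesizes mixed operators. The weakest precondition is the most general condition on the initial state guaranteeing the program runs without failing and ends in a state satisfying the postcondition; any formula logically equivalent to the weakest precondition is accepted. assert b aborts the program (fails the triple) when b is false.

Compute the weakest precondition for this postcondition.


Working backward. After the program, the postcondition 3*tot - tot + 3 >= r must hold; in canonical form it is 2*tot >= r - 3.
Before assert 3*w + 2 < -6 or 3*tot + 2 <= -8: (3*w < -8 or 3*tot <= -10) and 2*tot >= r - 3
Before tot := tot + w + 5: (3*w < -8 or 3*tot + 3*w <= -25) and 2*tot + 2*w >= r - 13
Before r := 2*tot: (3*w < -8 or 3*tot + 3*w <= -25) and 2*w >= -13
Before r := 3*w - 3: (3*w < -8 or 3*tot + 3*w <= -25) and 2*w >= -13
Before w := 3*w + 3*r - 2: (9*r + 9*w < -2 or 9*r + 3*tot + 9*w <= -19) and 6*r + 6*w >= -9
Answer: WP = (9*r + 9*w < -2 or 9*r + 3*tot + 9*w <= -19) and 6*r + 6*w >= -9


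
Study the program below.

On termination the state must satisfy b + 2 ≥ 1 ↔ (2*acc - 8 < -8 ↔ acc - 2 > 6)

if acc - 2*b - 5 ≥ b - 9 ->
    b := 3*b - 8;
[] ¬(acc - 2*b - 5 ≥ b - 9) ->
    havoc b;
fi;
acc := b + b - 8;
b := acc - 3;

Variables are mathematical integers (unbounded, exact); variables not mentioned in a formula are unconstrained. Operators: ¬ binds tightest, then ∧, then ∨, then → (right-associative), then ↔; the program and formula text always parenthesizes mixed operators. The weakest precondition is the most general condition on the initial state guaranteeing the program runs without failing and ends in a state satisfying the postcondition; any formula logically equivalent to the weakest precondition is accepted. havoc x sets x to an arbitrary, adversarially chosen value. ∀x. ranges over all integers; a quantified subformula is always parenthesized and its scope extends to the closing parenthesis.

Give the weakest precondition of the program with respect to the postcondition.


Working backward. After the program, the postcondition b + 2 ≥ 1 ↔ (2*acc - 8 < -8 ↔ acc - 2 > 6) must hold; in canonical form it is b ≥ -1 ↔ (2*acc < 0 ↔ acc > 8).
Before b := acc - 3: acc ≥ 2 ↔ (2*acc < 0 ↔ acc > 8)
Before acc := b + b - 8: 2*b ≥ 10 ↔ (4*b < 16 ↔ 2*b > 16)
Then branch requires 6*b ≥ 26 ↔ (12*b < 48 ↔ 6*b > 32); else branch requires ∀b_1. (2*b_1 ≥ 10 ↔ (4*b_1 < 16 ↔ 2*b_1 > 16)).
Before the if: (acc ≥ 3*b - 4 → (6*b ≥ 26 ↔ (12*b < 48 ↔ 6*b > 32))) ∧ ((¬(acc ≥ 3*b - 4)) → (∀b_1. (2*b_1 ≥ 10 ↔ (4*b_1 < 16 ↔ 2*b_1 > 16))))
Answer: WP = (acc ≥ 3*b - 4 → (6*b ≥ 26 ↔ (12*b < 48 ↔ 6*b > 32))) ∧ ((¬(acc ≥ 3*b - 4)) → (∀b_1. (2*b_1 ≥ 10 ↔ (4*b_1 < 16 ↔ 2*b_1 > 16))))


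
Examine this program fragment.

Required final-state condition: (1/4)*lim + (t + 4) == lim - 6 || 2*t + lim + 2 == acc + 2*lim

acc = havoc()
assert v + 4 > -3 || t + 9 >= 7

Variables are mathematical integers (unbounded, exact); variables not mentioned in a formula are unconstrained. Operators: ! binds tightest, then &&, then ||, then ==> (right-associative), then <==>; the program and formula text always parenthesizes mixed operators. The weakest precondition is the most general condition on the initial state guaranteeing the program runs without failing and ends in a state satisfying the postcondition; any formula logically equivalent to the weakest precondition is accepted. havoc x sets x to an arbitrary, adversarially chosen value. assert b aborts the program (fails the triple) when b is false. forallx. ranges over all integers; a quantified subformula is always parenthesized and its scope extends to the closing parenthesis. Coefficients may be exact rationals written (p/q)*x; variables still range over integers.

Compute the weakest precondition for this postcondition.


Working backward. After the program, the postcondition (1/4)*lim + (t + 4) == lim - 6 || 2*t + lim + 2 == acc + 2*lim must hold; in canonical form it is t == (3/4)*lim - 10 || 2*t == acc + lim - 2.
Before assert v + 4 > -3 || t + 9 >= 7: (v > -7 || t >= -2) && (t == (3/4)*lim - 10 || 2*t == acc + lim - 2)
Before havoc acc: forall acc_1. ((v > -7 || t >= -2) && (t == (3/4)*lim - 10 || 2*t == acc_1 + lim - 2))
Answer: WP = forall acc_1. ((v > -7 || t >= -2) && (t == (3/4)*lim - 10 || 2*t == acc_1 + lim - 2))


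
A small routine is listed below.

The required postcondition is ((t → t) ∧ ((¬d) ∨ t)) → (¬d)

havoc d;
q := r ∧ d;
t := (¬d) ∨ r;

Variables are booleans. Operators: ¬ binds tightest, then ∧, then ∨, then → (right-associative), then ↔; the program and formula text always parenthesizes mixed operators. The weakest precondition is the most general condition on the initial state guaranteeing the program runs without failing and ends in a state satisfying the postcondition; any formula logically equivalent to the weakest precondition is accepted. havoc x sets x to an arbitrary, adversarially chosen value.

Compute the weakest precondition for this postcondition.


Working backward. After the program, the postcondition ((t → t) ∧ ((¬d) ∨ t)) → (¬d) must hold; in canonical form it is ((¬d) ∨ t) → (¬d).
Before t := (¬d) ∨ r: ((¬d) ∨ r) → (¬d)
Before q := r ∧ d: ((¬d) ∨ r) → (¬d)
Before havoc d: ¬r
Answer: WP = ¬r


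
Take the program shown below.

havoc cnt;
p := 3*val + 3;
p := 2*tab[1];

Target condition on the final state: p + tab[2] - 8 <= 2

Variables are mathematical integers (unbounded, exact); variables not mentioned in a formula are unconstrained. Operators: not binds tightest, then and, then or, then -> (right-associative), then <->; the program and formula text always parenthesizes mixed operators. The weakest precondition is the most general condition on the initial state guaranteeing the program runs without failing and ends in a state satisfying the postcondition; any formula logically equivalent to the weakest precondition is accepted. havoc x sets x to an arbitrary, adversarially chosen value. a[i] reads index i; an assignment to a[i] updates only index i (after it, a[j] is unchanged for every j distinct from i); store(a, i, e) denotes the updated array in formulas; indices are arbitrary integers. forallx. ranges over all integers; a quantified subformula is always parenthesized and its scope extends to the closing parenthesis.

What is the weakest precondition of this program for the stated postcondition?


Working backward. After the program, the postcondition p + tab[2] - 8 <= 2 must hold; in canonical form it is tab[2] + p <= 10.
Before p := 2*tab[1]: 2*tab[1] + tab[2] <= 10
Before p := 3*val + 3: 2*tab[1] + tab[2] <= 10
Before havoc cnt: 2*tab[1] + tab[2] <= 10
Answer: WP = 2*tab[1] + tab[2] <= 10


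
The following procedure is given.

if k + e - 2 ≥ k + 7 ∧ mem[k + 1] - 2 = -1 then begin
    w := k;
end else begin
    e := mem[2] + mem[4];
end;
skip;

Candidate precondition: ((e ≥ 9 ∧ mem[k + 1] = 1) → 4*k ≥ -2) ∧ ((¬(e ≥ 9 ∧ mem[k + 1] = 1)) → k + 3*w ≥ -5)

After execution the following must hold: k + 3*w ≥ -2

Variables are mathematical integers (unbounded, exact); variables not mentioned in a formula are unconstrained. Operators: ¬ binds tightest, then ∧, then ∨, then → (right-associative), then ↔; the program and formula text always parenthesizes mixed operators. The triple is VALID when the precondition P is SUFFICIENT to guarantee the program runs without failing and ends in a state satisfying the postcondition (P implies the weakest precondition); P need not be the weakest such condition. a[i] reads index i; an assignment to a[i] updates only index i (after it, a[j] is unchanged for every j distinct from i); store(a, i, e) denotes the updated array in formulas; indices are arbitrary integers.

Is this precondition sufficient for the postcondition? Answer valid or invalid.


Working backward. After the program, k + 3*w ≥ -2 must hold.
Before skip: k + 3*w ≥ -2
Then branch requires 4*k ≥ -2; else branch requires k + 3*w ≥ -2.
Before the if: ((e ≥ 9 ∧ mem[k + 1] = 1) → 4*k ≥ -2) ∧ ((¬(e ≥ 9 ∧ mem[k + 1] = 1)) → k + 3*w ≥ -2)
The weakest precondition is ((e ≥ 9 ∧ mem[k + 1] = 1) → 4*k ≥ -2) ∧ ((¬(e ≥ 9 ∧ mem[k + 1] = 1)) → k + 3*w ≥ -2).
Check whether ((e ≥ 9 ∧ mem[k + 1] = 1) → 4*k ≥ -2) ∧ ((¬(e ≥ 9 ∧ mem[k + 1] = 1)) → k + 3*w ≥ -5) implies it.
Countermodel: at the initial state e = 8, k = -3, mem = {[-2] = 1, elsewhere 1}, w = 0, the precondition holds but the weakest precondition fails.
Answer: invalid


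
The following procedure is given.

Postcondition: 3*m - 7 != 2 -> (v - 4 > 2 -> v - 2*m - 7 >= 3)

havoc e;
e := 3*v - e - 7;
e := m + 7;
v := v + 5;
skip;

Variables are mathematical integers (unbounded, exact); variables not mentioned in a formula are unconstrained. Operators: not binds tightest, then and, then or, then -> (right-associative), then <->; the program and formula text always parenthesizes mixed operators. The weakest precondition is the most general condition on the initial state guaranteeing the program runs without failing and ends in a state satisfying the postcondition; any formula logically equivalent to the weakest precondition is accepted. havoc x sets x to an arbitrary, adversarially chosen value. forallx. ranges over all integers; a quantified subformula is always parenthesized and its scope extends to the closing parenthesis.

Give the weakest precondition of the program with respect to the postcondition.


Working backward. After the program, the postcondition 3*m - 7 != 2 -> (v - 4 > 2 -> v - 2*m - 7 >= 3) must hold; in canonical form it is 3*m != 9 -> (v > 6 -> v >= 2*m + 10).
Before skip: 3*m != 9 -> (v > 6 -> v >= 2*m + 10)
Before v := v + 5: 3*m != 9 -> (v > 1 -> v >= 2*m + 5)
Before e := m + 7: 3*m != 9 -> (v > 1 -> v >= 2*m + 5)
Before e := 3*v - e - 7: 3*m != 9 -> (v > 1 -> v >= 2*m + 5)
Before havoc e: 3*m != 9 -> (v > 1 -> v >= 2*m + 5)
Answer: WP = 3*m != 9 -> (v > 1 -> v >= 2*m + 5)


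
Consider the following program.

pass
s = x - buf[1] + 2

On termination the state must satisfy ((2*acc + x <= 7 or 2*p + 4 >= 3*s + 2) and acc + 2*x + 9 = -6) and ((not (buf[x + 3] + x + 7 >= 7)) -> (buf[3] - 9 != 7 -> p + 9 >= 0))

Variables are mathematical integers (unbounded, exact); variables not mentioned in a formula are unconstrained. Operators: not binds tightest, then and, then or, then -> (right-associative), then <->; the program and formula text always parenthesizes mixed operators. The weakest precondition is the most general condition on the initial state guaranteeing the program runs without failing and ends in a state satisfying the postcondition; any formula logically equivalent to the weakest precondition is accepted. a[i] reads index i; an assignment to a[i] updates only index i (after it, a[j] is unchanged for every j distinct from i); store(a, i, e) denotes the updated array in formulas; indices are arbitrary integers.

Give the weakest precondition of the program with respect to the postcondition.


Working backward. After the program, the postcondition ((2*acc + x <= 7 or 2*p + 4 >= 3*s + 2) and acc + 2*x + 9 = -6) and ((not (buf[x + 3] + x + 7 >= 7)) -> (buf[3] - 9 != 7 -> p + 9 >= 0)) must hold; in canonical form it is (2*acc + x <= 7 or 2*p >= 3*s - 2) and acc + 2*x = -15 and ((not (buf[x + 3] + x >= 0)) -> (buf[3] != 16 -> p >= -9)).
Before s := x - buf[1] + 2: (2*acc + x <= 7 or 3*buf[1] + 2*p >= 3*x + 4) and acc + 2*x = -15 and ((not (buf[x + 3] + x >= 0)) -> (buf[3] != 16 -> p >= -9))
Before skip: (2*acc + x <= 7 or 3*buf[1] + 2*p >= 3*x + 4) and acc + 2*x = -15 and ((not (buf[x + 3] + x >= 0)) -> (buf[3] != 16 -> p >= -9))
Answer: WP = (2*acc + x <= 7 or 3*buf[1] + 2*p >= 3*x + 4) and acc + 2*x = -15 and ((not (buf[x + 3] + x >= 0)) -> (buf[3] != 16 -> p >= -9))
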